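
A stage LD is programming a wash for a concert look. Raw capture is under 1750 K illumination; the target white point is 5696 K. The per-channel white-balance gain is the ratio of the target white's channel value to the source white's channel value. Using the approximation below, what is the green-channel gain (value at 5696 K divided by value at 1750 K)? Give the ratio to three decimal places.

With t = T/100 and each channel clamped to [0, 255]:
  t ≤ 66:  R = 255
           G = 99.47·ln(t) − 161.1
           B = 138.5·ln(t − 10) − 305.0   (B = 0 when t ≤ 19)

At 1750 K (t = 17.5):
  G = 99.47·ln 17.5 − 161.1 = 99.47·2.8622 − 161.1 = 123.603.
At 5696 K (t = 56.96):
  G = 99.47·ln 56.96 − 161.1 = 99.47·4.0423 − 161.1 = 240.992.
Gain = 240.992 / 123.603 = 1.9497 → 1.950.

1.950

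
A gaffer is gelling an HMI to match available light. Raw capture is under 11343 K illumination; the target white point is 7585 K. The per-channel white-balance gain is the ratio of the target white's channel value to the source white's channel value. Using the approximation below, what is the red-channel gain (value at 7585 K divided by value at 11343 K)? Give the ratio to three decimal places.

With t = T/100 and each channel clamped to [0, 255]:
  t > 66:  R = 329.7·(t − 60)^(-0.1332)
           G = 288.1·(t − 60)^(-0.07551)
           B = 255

At 11343 K (t = 113.43):
  R = 329.7·(113.43 − 60)^(-0.1332) = 329.7·53.43^(-0.1332) = 329.7·0.58865 = 194.079.
At 7585 K (t = 75.85):
  R = 329.7·(75.85 − 60)^(-0.1332) = 329.7·15.85^(-0.1332) = 329.7·0.69208 = 228.179.
Gain = 228.179 / 194.079 = 1.1757 → 1.176.

1.176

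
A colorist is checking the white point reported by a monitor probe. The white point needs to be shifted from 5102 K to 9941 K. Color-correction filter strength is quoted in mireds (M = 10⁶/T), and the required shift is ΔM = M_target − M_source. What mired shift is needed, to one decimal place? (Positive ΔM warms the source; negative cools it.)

M_source = 10⁶/5102 = 196.002; M_target = 10⁶/9941 = 100.594.
ΔM = 100.594 − 196.002 = -95.408 → -95.4 mireds, a cooling shift.

-95.4 mireds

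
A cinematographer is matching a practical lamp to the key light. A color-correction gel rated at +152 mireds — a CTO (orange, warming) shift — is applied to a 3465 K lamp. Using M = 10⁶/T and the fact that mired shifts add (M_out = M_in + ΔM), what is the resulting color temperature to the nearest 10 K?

M_in = 10⁶/3465 = 288.60 mireds.
M_out = 288.60 + (+152) = 440.60 mireds.
T_out = 10⁶/440.60 = 2269.6 K → 2270 K.

2270 K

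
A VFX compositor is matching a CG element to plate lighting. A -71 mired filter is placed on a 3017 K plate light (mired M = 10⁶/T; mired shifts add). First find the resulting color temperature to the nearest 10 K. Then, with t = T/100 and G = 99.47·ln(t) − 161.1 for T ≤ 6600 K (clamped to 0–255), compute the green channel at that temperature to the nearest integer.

M_in = 10⁶/3017 = 331.46; M_out = 331.46 + (-71) = 260.46.
T_out = 10⁶/260.46 = 3839.4 K → 3840 K; t = 38.4.
G = 99.47·ln 38.4 − 161.1 = 99.47·3.6481 − 161.1 = 201.772.
Rounded: 202.

202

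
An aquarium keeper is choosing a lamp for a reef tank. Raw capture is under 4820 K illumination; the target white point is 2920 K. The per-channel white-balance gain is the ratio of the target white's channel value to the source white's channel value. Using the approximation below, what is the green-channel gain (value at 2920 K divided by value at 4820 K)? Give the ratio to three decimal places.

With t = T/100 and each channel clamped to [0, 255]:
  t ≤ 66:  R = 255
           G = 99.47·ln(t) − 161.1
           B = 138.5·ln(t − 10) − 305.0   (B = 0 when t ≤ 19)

0.778

At 4820 K (t = 48.2):
  G = 99.47·ln 48.2 − 161.1 = 99.47·3.8754 − 161.1 = 224.382.
At 2920 K (t = 29.2):
  G = 99.47·ln 29.2 − 161.1 = 99.47·3.3742 − 161.1 = 174.529.
Gain = 174.529 / 224.382 = 0.7778 → 0.778.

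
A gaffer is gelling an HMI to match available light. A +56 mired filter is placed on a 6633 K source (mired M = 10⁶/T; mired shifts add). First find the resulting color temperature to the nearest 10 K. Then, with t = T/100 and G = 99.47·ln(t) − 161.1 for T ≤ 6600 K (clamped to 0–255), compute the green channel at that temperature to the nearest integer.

225

M_in = 10⁶/6633 = 150.76; M_out = 150.76 + (+56) = 206.76.
T_out = 10⁶/206.76 = 4836.5 K → 4840 K; t = 48.4.
G = 99.47·ln 48.4 − 161.1 = 99.47·3.8795 − 161.1 = 224.794.
Rounded: 225.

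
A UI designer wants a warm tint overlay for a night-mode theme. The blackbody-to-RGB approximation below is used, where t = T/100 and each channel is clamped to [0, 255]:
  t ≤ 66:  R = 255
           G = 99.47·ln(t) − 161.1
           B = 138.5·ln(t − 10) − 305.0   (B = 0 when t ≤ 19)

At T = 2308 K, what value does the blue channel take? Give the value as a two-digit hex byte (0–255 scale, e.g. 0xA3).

t = 2308/100 = 23.08; the t ≤ 66 branch applies.
B = 138.5·ln(23.08 − 10) − 305.0 = 138.5·ln 13.08 − 305.0 = 138.5·2.5711 − 305.0 = 51.095.
Rounded: 51; in hex, 0x33.

0x33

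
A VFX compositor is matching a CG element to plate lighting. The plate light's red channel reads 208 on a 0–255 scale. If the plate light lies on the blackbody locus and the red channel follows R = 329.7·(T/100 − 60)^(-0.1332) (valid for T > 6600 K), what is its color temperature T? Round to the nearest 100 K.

9200 K

(t − 60)^(-0.1332) = 208/329.7 = 0.63088.
t − 60 = 0.63088^(1/-0.1332) = 0.63088^(-7.508) = 31.763, so t = 91.763.
T = 100·t = 9176 K → 9200 K to the nearest 100 K.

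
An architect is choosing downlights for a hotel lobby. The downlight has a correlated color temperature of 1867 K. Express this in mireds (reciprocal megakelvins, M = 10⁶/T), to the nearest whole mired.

536 mireds

M = 10⁶ / 1867 = 535.619 → 536 mireds.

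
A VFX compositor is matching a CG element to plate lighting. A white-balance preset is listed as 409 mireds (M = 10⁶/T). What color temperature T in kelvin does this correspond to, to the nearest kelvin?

T = 10⁶ / 409 = 2444.99 K → 2445 K.

2445 K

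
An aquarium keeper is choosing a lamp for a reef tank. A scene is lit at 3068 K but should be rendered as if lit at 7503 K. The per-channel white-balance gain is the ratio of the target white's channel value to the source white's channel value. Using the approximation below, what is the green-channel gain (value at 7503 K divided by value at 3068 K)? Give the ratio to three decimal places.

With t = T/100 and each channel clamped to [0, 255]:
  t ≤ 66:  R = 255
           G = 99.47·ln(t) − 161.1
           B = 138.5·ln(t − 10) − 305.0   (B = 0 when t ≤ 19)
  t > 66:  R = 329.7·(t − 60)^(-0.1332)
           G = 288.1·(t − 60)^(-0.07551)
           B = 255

At 3068 K (t = 30.68):
  G = 99.47·ln 30.68 − 161.1 = 99.47·3.4236 − 161.1 = 179.447.
At 7503 K (t = 75.03):
  G = 288.1·(75.03 − 60)^(-0.07551) = 288.1·15.03^(-0.07551) = 288.1·0.81494 = 234.785.
Gain = 234.785 / 179.447 = 1.3084 → 1.308.

1.308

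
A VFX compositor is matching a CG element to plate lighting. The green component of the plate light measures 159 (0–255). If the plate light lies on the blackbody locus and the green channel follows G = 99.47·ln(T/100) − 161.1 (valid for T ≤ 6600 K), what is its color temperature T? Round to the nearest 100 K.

ln t = (159 + 161.1) / 99.47 = 3.2181.
t = e^3.2181 = 24.980.
T = 100·t = 2498 K → 2500 K to the nearest 100 K.

2500 K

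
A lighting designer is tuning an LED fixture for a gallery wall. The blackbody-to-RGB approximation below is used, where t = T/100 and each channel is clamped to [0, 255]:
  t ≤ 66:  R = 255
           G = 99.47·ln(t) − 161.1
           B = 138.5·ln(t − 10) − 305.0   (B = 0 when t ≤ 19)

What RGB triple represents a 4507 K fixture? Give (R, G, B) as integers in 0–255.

(255, 218, 188)

t = 4507/100 = 45.07; the t ≤ 66 branch applies.
R = 255 by definition for t ≤ 66.
G = 99.47·ln 45.07 − 161.1 = 99.47·3.8082 − 161.1 = 217.703.
B = 138.5·ln(45.07 − 10) − 305.0 = 138.5·ln 35.07 − 305.0 = 138.5·3.5573 − 305.0 = 187.692.
Rounded: (255, 218, 188).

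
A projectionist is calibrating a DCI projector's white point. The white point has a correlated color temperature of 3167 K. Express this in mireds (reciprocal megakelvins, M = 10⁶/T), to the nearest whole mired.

316 mireds

M = 10⁶ / 3167 = 315.756 → 316 mireds.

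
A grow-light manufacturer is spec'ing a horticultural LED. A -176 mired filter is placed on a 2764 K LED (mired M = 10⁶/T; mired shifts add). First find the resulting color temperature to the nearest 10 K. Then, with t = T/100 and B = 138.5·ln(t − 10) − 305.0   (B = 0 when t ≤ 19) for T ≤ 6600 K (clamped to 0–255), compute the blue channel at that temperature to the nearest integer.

M_in = 10⁶/2764 = 361.79; M_out = 361.79 + (-176) = 185.79.
T_out = 10⁶/185.79 = 5382.3 K → 5380 K; t = 53.8.
B = 138.5·ln(53.8 − 10) − 305.0 = 138.5·ln 43.8 − 305.0 = 138.5·3.7796 − 305.0 = 218.479.
Rounded: 218.

218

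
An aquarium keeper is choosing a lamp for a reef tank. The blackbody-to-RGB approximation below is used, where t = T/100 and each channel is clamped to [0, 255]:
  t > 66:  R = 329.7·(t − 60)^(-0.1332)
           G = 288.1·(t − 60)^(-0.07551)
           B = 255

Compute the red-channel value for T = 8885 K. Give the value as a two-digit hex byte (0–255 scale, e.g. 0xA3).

t = 8885/100 = 88.85; the t > 66 branch applies.
R = 329.7·(88.85 − 60)^(-0.1332) = 329.7·28.85^(-0.1332) = 329.7·0.63901 = 210.682.
Rounded: 211; in hex, 0xD3.

0xD3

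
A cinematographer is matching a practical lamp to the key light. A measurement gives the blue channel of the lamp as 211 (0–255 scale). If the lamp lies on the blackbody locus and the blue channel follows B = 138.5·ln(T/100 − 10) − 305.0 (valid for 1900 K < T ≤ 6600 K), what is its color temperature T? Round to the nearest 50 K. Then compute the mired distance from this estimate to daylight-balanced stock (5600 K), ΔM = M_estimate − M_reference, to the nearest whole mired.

ln(t − 10) = (211 + 305.0) / 138.5 = 3.7256.
t − 10 = e^3.7256 = 41.497, so t = 51.497.
T = 100·t = 5150 K → 5150 K to the nearest 50 K.
M_estimate = 10⁶/5150 = 194.17; M_reference = 10⁶/5600 = 178.57.
ΔM = 194.17 − 178.57 = 15.60 → +16 mireds.

+16 mireds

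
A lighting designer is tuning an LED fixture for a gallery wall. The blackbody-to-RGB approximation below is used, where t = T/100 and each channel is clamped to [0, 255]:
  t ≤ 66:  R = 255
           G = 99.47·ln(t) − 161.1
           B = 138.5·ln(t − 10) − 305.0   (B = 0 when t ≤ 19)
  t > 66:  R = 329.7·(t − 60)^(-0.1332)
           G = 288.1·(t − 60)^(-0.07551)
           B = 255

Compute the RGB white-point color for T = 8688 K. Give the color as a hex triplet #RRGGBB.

t = 8688/100 = 86.88; the t > 66 branch applies.
R = 329.7·(86.88 − 60)^(-0.1332) = 329.7·26.88^(-0.1332) = 329.7·0.64506 = 212.676.
G = 288.1·(86.88 − 60)^(-0.07551) = 288.1·26.88^(-0.07551) = 288.1·0.77994 = 224.702.
B = 255 by definition for t > 66.
Rounded: (213, 225, 255).
In hex: #D5E1FF.

#D5E1FF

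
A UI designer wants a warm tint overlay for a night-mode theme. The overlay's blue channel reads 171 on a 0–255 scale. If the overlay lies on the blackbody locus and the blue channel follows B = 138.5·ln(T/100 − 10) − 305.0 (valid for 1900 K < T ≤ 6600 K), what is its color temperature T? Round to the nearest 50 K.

4100 K

ln(t − 10) = (171 + 305.0) / 138.5 = 3.4368.
t − 10 = e^3.4368 = 31.088, so t = 41.088.
T = 100·t = 4109 K → 4100 K to the nearest 50 K.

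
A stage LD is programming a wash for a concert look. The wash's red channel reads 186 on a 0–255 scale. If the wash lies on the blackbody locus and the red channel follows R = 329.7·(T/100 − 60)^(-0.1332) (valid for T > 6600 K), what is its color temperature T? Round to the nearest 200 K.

(t − 60)^(-0.1332) = 186/329.7 = 0.56415.
t − 60 = 0.56415^(1/-0.1332) = 0.56415^(-7.508) = 73.521, so t = 133.521.
T = 100·t = 13352 K → 13400 K to the nearest 200 K.

13400 K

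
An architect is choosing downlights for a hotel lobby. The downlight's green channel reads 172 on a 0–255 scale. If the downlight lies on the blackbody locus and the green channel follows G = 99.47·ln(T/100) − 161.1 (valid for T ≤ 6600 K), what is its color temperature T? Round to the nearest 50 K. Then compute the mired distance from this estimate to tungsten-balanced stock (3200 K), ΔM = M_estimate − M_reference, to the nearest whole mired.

ln t = (172 + 161.1) / 99.47 = 3.3487.
t = e^3.3487 = 28.467.
T = 100·t = 2847 K → 2850 K to the nearest 50 K.
M_estimate = 10⁶/2850 = 350.88; M_reference = 10⁶/3200 = 312.50.
ΔM = 350.88 − 312.50 = 38.38 → +38 mireds.

+38 mireds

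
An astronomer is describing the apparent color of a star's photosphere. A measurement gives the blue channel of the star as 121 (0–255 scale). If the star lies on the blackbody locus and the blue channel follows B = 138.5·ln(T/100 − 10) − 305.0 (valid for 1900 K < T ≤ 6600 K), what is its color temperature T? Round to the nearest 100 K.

ln(t − 10) = (121 + 305.0) / 138.5 = 3.0758.
t − 10 = e^3.0758 = 21.667, so t = 31.667.
T = 100·t = 3167 K → 3200 K to the nearest 100 K.

3200 K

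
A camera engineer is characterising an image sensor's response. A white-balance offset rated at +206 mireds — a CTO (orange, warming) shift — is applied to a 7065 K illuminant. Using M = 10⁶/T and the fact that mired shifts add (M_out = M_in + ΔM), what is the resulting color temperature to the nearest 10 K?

M_in = 10⁶/7065 = 141.54 mireds.
M_out = 141.54 + (+206) = 347.54 mireds.
T_out = 10⁶/347.54 = 2877.3 K → 2880 K.

2880 K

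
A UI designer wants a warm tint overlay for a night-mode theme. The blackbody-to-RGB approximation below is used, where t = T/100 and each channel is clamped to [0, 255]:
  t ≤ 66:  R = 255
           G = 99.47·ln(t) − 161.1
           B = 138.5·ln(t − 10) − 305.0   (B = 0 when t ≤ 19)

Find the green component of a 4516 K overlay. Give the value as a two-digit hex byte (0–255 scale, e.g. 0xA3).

t = 4516/100 = 45.16; the t ≤ 66 branch applies.
G = 99.47·ln 45.16 − 161.1 = 99.47·3.8102 − 161.1 = 217.902.
Rounded: 218; in hex, 0xDA.

0xDA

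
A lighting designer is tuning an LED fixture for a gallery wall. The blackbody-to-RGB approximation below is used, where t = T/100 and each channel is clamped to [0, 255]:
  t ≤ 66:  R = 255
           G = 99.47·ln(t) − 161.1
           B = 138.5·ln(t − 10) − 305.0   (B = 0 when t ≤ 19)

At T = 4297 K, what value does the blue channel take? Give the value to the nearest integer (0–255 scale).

t = 4297/100 = 42.97; the t ≤ 66 branch applies.
B = 138.5·ln(42.97 − 10) − 305.0 = 138.5·ln 32.97 − 305.0 = 138.5·3.4956 − 305.0 = 179.140.
Rounded: 179.

179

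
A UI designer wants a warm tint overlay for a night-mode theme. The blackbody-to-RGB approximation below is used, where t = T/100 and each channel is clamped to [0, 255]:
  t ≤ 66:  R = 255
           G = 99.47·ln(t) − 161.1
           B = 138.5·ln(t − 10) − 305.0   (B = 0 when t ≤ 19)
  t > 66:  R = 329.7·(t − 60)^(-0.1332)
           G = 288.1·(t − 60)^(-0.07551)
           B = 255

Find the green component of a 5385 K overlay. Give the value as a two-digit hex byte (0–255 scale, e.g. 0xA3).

0xEB

t = 5385/100 = 53.85; the t ≤ 66 branch applies.
G = 99.47·ln 53.85 − 161.1 = 99.47·3.9862 − 161.1 = 235.408.
Rounded: 235; in hex, 0xEB.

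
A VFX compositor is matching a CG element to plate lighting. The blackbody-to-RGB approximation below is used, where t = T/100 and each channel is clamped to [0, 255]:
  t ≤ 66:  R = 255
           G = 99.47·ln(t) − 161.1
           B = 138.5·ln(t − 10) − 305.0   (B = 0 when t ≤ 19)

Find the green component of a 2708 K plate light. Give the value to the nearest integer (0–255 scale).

t = 2708/100 = 27.08; the t ≤ 66 branch applies.
G = 99.47·ln 27.08 − 161.1 = 99.47·3.2988 − 161.1 = 167.031.
Rounded: 167.

167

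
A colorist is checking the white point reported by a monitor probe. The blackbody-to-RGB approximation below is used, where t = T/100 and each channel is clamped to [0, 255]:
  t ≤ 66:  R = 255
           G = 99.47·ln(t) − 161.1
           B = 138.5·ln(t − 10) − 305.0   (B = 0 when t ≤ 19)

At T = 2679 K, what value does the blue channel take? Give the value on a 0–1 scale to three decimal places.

t = 2679/100 = 26.79; the t ≤ 66 branch applies.
B = 138.5·ln(26.79 − 10) − 305.0 = 138.5·ln 16.79 − 305.0 = 138.5·2.8208 − 305.0 = 85.679.
On a 0–1 scale: 85.679/255 = 0.3360 → 0.336.

0.336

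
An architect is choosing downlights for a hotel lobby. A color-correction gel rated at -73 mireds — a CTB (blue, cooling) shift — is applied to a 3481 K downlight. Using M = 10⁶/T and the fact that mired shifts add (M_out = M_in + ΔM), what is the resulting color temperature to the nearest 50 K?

4650 K

M_in = 10⁶/3481 = 287.27 mireds.
M_out = 287.27 + (-73) = 214.27 mireds.
T_out = 10⁶/214.27 = 4666.9 K → 4650 K.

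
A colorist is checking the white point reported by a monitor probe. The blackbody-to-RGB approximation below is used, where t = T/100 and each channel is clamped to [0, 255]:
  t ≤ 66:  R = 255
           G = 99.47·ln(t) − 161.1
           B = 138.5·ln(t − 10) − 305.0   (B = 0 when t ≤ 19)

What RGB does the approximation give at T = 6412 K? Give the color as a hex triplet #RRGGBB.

#FFFDF8

t = 6412/100 = 64.12; the t ≤ 66 branch applies.
R = 255 by definition for t ≤ 66.
G = 99.47·ln 64.12 − 161.1 = 99.47·4.1608 − 161.1 = 252.770.
B = 138.5·ln(64.12 − 10) − 305.0 = 138.5·ln 54.12 − 305.0 = 138.5·3.9912 − 305.0 = 247.782.
Rounded: (255, 253, 248).
In hex: #FFFDF8.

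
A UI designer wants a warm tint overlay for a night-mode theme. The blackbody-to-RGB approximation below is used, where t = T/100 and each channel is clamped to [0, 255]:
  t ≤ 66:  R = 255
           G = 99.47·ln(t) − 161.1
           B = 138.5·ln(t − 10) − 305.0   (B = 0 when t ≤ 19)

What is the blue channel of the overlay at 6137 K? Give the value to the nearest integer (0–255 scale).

t = 6137/100 = 61.37; the t ≤ 66 branch applies.
B = 138.5·ln(61.37 − 10) − 305.0 = 138.5·ln 51.37 − 305.0 = 138.5·3.9391 − 305.0 = 240.559.
Rounded: 241.

241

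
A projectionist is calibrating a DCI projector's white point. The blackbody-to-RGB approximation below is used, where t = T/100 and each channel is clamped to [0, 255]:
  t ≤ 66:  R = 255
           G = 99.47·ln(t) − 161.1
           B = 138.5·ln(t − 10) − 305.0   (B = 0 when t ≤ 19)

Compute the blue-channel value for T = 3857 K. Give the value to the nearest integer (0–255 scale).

t = 3857/100 = 38.57; the t ≤ 66 branch applies.
B = 138.5·ln(38.57 − 10) − 305.0 = 138.5·ln 28.57 − 305.0 = 138.5·3.3524 − 305.0 = 159.301.
Rounded: 159.

159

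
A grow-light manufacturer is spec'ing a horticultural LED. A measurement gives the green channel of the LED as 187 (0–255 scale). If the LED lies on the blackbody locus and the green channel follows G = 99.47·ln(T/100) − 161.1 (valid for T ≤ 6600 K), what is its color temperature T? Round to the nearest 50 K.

3300 K

ln t = (187 + 161.1) / 99.47 = 3.4995.
t = e^3.4995 = 33.100.
T = 100·t = 3310 K → 3300 K to the nearest 50 K.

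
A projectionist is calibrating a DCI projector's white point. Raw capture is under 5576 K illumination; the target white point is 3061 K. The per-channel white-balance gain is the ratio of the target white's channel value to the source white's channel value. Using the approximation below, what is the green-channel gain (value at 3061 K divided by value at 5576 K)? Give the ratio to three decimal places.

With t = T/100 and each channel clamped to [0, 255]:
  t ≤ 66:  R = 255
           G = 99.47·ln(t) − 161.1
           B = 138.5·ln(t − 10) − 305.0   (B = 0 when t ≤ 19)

At 5576 K (t = 55.76):
  G = 99.47·ln 55.76 − 161.1 = 99.47·4.0211 − 161.1 = 238.875.
At 3061 K (t = 30.61):
  G = 99.47·ln 30.61 − 161.1 = 99.47·3.4213 − 161.1 = 179.219.
Gain = 179.219 / 238.875 = 0.7503 → 0.750.

0.750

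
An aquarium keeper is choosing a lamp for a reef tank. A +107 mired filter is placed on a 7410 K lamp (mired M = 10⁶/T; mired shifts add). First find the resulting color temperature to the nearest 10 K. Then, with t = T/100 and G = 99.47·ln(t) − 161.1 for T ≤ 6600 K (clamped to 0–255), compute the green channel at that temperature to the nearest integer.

M_in = 10⁶/7410 = 134.95; M_out = 134.95 + (+107) = 241.95.
T_out = 10⁶/241.95 = 4133.0 K → 4130 K; t = 41.3.
G = 99.47·ln 41.3 − 161.1 = 99.47·3.7209 − 161.1 = 209.014.
Rounded: 209.

209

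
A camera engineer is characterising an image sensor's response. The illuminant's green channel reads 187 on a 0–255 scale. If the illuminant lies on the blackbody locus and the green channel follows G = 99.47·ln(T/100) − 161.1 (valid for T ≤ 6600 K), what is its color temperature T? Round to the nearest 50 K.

3300 K

ln t = (187 + 161.1) / 99.47 = 3.4995.
t = e^3.4995 = 33.100.
T = 100·t = 3310 K → 3300 K to the nearest 50 K.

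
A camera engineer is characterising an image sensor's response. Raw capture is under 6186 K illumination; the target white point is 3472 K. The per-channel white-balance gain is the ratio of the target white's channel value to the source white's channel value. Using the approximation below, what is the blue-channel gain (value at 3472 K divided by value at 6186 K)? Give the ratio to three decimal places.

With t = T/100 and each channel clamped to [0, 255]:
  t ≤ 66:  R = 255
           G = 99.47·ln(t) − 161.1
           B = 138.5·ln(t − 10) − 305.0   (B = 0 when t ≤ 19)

At 6186 K (t = 61.86):
  B = 138.5·ln(61.86 − 10) − 305.0 = 138.5·ln 51.86 − 305.0 = 138.5·3.9485 − 305.0 = 241.874.
At 3472 K (t = 34.72):
  B = 138.5·ln(34.72 − 10) − 305.0 = 138.5·ln 24.72 − 305.0 = 138.5·3.2076 − 305.0 = 139.254.
Gain = 139.254 / 241.874 = 0.5757 → 0.576.

0.576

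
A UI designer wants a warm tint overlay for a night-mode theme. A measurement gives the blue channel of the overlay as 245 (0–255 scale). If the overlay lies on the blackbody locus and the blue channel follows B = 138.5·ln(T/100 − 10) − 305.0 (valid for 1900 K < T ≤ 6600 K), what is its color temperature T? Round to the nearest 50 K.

6300 K

ln(t − 10) = (245 + 305.0) / 138.5 = 3.9711.
t − 10 = e^3.9711 = 53.044, so t = 63.044.
T = 100·t = 6304 K → 6300 K to the nearest 50 K.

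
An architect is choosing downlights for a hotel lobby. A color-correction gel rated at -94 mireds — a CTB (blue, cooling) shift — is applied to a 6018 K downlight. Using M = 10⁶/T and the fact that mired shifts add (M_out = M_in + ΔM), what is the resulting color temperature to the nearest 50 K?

13850 K

M_in = 10⁶/6018 = 166.17 mireds.
M_out = 166.17 + (-94) = 72.17 mireds.
T_out = 10⁶/72.17 = 13856.5 K → 13850 K.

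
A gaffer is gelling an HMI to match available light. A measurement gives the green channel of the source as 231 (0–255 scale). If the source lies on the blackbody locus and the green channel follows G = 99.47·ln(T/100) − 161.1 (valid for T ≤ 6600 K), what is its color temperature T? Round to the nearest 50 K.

ln t = (231 + 161.1) / 99.47 = 3.9419.
t = e^3.9419 = 51.516.
T = 100·t = 5152 K → 5150 K to the nearest 50 K.

5150 K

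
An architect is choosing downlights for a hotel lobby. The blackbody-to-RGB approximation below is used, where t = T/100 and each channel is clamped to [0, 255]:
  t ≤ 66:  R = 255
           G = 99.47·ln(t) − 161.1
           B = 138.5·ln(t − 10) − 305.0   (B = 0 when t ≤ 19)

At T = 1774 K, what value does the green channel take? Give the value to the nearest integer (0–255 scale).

125

t = 1774/100 = 17.74; the t ≤ 66 branch applies.
G = 99.47·ln 17.74 − 161.1 = 99.47·2.8758 − 161.1 = 124.958.
Rounded: 125.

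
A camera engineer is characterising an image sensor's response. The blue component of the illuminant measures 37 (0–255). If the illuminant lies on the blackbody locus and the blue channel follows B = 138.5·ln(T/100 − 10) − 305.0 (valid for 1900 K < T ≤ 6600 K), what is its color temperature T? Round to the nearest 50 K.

ln(t − 10) = (37 + 305.0) / 138.5 = 2.4693.
t − 10 = e^2.4693 = 11.814, so t = 21.814.
T = 100·t = 2181 K → 2200 K to the nearest 50 K.

2200 K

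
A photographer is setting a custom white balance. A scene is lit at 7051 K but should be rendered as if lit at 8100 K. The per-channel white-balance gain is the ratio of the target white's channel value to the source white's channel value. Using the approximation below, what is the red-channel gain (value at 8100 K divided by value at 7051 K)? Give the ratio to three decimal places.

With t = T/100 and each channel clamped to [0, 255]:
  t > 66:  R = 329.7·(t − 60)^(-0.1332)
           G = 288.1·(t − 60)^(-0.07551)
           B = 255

At 7051 K (t = 70.51):
  R = 329.7·(70.51 − 60)^(-0.1332) = 329.7·10.51^(-0.1332) = 329.7·0.73101 = 241.014.
At 8100 K (t = 81):
  R = 329.7·(81 − 60)^(-0.1332) = 329.7·21^(-0.1332) = 329.7·0.66662 = 219.786.
Gain = 219.786 / 241.014 = 0.9119 → 0.912.

0.912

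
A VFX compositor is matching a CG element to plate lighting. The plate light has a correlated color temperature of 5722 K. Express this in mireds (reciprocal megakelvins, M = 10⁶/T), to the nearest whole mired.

175 mireds

M = 10⁶ / 5722 = 174.764 → 175 mireds.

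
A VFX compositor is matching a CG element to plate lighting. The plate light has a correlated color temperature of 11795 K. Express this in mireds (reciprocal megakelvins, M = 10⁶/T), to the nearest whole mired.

M = 10⁶ / 11795 = 84.782 → 85 mireds.

85 mireds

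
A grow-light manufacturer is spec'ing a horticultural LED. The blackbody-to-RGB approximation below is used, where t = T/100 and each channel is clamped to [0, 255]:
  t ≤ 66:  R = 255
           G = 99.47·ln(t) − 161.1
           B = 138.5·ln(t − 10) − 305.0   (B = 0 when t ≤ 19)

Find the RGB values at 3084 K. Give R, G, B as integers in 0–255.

t = 3084/100 = 30.84; the t ≤ 66 branch applies.
R = 255 by definition for t ≤ 66.
G = 99.47·ln 30.84 − 161.1 = 99.47·3.4288 − 161.1 = 179.964.
B = 138.5·ln(30.84 − 10) − 305.0 = 138.5·ln 20.84 − 305.0 = 138.5·3.0369 − 305.0 = 115.607.
Rounded: (255, 180, 116).

R=255, G=180, B=116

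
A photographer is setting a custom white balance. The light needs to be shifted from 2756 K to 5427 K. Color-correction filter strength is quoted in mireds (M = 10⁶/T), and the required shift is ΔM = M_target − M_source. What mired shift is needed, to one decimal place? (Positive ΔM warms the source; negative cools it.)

M_source = 10⁶/2756 = 362.845; M_target = 10⁶/5427 = 184.264.
ΔM = 184.264 − 362.845 = -178.581 → -178.6 mireds, a cooling shift.

-178.6 mireds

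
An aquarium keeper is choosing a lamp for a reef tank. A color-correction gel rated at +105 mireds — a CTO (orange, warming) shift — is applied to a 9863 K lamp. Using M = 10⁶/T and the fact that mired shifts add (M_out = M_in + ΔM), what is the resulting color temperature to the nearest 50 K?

M_in = 10⁶/9863 = 101.39 mireds.
M_out = 101.39 + (+105) = 206.39 mireds.
T_out = 10⁶/206.39 = 4845.2 K → 4850 K.

4850 K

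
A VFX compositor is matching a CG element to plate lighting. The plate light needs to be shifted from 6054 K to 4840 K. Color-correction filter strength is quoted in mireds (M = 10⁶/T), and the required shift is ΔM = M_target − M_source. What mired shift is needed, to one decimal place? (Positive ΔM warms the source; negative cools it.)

+41.4 mireds

M_source = 10⁶/6054 = 165.180; M_target = 10⁶/4840 = 206.612.
ΔM = 206.612 − 165.180 = 41.432 → +41.4 mireds, a warming shift.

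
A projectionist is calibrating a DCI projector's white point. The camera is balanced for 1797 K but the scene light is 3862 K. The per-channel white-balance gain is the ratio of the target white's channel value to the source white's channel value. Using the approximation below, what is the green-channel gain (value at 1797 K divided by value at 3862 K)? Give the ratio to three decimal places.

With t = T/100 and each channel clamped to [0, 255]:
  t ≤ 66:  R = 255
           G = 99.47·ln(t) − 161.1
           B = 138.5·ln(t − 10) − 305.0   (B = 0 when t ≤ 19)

At 3862 K (t = 38.62):
  G = 99.47·ln 38.62 − 161.1 = 99.47·3.6538 − 161.1 = 202.341.
At 1797 K (t = 17.97):
  G = 99.47·ln 17.97 − 161.1 = 99.47·2.8887 − 161.1 = 126.239.
Gain = 126.239 / 202.341 = 0.6239 → 0.624.

0.624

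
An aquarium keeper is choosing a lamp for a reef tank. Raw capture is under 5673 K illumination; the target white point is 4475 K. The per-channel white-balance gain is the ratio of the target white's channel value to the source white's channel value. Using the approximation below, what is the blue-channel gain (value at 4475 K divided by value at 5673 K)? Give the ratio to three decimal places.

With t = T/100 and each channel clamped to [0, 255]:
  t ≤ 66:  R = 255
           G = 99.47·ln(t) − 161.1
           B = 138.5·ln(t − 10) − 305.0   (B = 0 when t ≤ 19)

At 5673 K (t = 56.73):
  B = 138.5·ln(56.73 − 10) − 305.0 = 138.5·ln 46.73 − 305.0 = 138.5·3.8444 − 305.0 = 227.448.
At 4475 K (t = 44.75):
  B = 138.5·ln(44.75 − 10) − 305.0 = 138.5·ln 34.75 − 305.0 = 138.5·3.5482 − 305.0 = 186.423.
Gain = 186.423 / 227.448 = 0.8196 → 0.820.

0.820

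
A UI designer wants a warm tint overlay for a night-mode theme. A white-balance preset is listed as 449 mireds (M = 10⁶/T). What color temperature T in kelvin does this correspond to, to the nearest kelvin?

T = 10⁶ / 449 = 2227.17 K → 2227 K.

2227 K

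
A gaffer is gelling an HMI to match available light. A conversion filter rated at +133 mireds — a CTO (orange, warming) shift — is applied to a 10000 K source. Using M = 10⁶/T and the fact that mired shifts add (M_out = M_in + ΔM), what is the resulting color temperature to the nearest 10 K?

4290 K

M_in = 10⁶/10000 = 100.00 mireds.
M_out = 100.00 + (+133) = 233.00 mireds.
T_out = 10⁶/233.00 = 4291.8 K → 4290 K.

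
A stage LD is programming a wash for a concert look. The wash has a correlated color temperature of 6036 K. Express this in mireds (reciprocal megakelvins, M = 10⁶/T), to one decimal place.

M = 10⁶ / 6036 = 165.673 → 165.7 mireds.

165.7 mireds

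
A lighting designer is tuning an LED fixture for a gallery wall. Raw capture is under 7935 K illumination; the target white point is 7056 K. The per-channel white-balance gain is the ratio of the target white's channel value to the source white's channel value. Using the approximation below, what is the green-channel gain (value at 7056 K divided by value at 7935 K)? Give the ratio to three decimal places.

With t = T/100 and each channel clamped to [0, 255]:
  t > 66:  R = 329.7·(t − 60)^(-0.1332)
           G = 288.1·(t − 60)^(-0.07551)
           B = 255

1.047

At 7935 K (t = 79.35):
  G = 288.1·(79.35 − 60)^(-0.07551) = 288.1·19.35^(-0.07551) = 288.1·0.79954 = 230.349.
At 7056 K (t = 70.56):
  G = 288.1·(70.56 − 60)^(-0.07551) = 288.1·10.56^(-0.07551) = 288.1·0.83696 = 241.127.
Gain = 241.127 / 230.349 = 1.0468 → 1.047.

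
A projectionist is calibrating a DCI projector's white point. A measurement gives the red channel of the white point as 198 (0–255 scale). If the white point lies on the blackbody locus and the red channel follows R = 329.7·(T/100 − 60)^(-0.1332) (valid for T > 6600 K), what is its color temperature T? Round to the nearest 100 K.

(t − 60)^(-0.1332) = 198/329.7 = 0.60055.
t − 60 = 0.60055^(1/-0.1332) = 0.60055^(-7.508) = 45.980, so t = 105.980.
T = 100·t = 10598 K → 10600 K to the nearest 100 K.

10600 K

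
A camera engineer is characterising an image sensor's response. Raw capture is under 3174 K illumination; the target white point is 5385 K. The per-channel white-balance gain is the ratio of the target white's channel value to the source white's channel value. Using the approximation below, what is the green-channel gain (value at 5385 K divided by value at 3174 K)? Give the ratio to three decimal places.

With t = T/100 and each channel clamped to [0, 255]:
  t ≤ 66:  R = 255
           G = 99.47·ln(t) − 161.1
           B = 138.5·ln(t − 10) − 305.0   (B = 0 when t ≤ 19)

At 3174 K (t = 31.74):
  G = 99.47·ln 31.74 − 161.1 = 99.47·3.4576 − 161.1 = 182.825.
At 5385 K (t = 53.85):
  G = 99.47·ln 53.85 − 161.1 = 99.47·3.9862 − 161.1 = 235.408.
Gain = 235.408 / 182.825 = 1.2876 → 1.288.

1.288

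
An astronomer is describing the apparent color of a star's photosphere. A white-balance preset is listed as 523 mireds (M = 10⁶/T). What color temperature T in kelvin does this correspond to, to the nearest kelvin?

T = 10⁶ / 523 = 1912.05 K → 1912 K.

1912 K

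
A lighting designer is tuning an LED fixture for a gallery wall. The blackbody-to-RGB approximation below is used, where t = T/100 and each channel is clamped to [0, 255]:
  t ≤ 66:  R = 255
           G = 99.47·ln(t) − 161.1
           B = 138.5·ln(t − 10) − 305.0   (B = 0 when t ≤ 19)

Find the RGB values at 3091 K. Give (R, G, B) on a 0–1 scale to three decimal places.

t = 3091/100 = 30.91; the t ≤ 66 branch applies.
R = 255 by definition for t ≤ 66.
G = 99.47·ln 30.91 − 161.1 = 99.47·3.4311 − 161.1 = 180.190.
B = 138.5·ln(30.91 − 10) − 305.0 = 138.5·ln 20.91 − 305.0 = 138.5·3.0402 − 305.0 = 116.072.
Dividing each by 255: (1.0000, 0.7066, 0.4552) → (1.000, 0.707, 0.455).

(1.000, 0.707, 0.455)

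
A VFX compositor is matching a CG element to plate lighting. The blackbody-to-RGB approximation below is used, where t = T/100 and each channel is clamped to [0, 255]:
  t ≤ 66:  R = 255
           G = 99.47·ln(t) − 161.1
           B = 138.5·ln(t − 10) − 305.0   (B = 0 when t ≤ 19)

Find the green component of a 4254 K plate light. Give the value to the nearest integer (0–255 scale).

t = 4254/100 = 42.54; the t ≤ 66 branch applies.
G = 99.47·ln 42.54 − 161.1 = 99.47·3.7504 − 161.1 = 211.957.
Rounded: 212.

212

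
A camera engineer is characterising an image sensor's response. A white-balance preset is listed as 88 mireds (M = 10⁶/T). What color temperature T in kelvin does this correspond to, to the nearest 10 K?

11360 K

T = 10⁶ / 88 = 11363.64 K → 11360 K.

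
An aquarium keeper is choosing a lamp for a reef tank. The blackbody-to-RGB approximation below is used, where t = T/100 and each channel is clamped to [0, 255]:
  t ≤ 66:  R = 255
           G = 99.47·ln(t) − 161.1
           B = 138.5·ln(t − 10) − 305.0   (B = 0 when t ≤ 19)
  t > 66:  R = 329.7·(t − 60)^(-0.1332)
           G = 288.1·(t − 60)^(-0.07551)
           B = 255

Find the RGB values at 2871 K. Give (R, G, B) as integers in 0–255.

t = 2871/100 = 28.71; the t ≤ 66 branch applies.
R = 255 by definition for t ≤ 66.
G = 99.47·ln 28.71 − 161.1 = 99.47·3.3572 − 161.1 = 172.845.
B = 138.5·ln(28.71 − 10) − 305.0 = 138.5·ln 18.71 − 305.0 = 138.5·2.9291 − 305.0 = 100.675.
Rounded: (255, 173, 101).

(255, 173, 101)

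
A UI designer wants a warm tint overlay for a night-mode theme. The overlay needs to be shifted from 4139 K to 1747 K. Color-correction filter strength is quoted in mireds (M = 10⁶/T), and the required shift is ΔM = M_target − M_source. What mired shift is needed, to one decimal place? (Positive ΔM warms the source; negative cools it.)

+330.8 mireds

M_source = 10⁶/4139 = 241.604; M_target = 10⁶/1747 = 572.410.
ΔM = 572.410 − 241.604 = 330.806 → +330.8 mireds, a warming shift.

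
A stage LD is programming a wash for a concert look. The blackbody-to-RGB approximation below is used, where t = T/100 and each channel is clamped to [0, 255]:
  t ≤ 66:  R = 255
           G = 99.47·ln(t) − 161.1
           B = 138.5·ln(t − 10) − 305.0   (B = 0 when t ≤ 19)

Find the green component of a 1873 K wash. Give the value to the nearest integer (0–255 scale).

t = 1873/100 = 18.73; the t ≤ 66 branch applies.
G = 99.47·ln 18.73 − 161.1 = 99.47·2.9301 − 161.1 = 130.360.
Rounded: 130.

130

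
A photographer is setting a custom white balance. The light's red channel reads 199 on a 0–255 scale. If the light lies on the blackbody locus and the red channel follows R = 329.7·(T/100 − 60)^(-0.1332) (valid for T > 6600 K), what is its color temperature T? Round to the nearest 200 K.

(t − 60)^(-0.1332) = 199/329.7 = 0.60358.
t − 60 = 0.60358^(1/-0.1332) = 0.60358^(-7.508) = 44.273, so t = 104.273.
T = 100·t = 10427 K → 10400 K to the nearest 200 K.

10400 K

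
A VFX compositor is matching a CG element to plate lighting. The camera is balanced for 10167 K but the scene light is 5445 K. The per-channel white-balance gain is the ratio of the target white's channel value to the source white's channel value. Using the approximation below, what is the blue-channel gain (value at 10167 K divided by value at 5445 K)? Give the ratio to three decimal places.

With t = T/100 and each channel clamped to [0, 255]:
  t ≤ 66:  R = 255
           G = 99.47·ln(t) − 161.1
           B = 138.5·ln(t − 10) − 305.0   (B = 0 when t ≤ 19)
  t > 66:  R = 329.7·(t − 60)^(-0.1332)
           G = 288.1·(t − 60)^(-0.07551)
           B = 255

At 5445 K (t = 54.45):
  B = 138.5·ln(54.45 − 10) − 305.0 = 138.5·ln 44.45 − 305.0 = 138.5·3.7944 − 305.0 = 220.520.
At 10167 K (t = 101.67):
  B = 255 by definition for t > 66.
Gain = 255.000 / 220.520 = 1.1564 → 1.156.

1.156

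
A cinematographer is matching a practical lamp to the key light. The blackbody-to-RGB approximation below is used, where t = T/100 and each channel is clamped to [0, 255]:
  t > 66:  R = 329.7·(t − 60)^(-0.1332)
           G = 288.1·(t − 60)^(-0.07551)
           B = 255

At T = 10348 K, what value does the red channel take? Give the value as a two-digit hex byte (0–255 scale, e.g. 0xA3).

0xC7

t = 10348/100 = 103.48; the t > 66 branch applies.
R = 329.7·(103.48 − 60)^(-0.1332) = 329.7·43.48^(-0.1332) = 329.7·0.60503 = 199.480.
Rounded: 199; in hex, 0xC7.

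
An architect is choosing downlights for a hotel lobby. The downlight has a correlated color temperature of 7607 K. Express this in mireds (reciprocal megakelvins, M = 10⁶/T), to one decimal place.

M = 10⁶ / 7607 = 131.458 → 131.5 mireds.

131.5 mireds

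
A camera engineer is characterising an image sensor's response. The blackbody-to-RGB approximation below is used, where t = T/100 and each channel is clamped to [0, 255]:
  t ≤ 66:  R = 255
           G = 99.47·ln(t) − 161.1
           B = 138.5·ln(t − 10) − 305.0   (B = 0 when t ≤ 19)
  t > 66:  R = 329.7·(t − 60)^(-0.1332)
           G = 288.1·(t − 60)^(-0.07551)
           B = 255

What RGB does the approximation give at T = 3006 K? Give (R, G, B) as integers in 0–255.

t = 3006/100 = 30.06; the t ≤ 66 branch applies.
R = 255 by definition for t ≤ 66.
G = 99.47·ln 30.06 − 161.1 = 99.47·3.4032 − 161.1 = 177.416.
B = 138.5·ln(30.06 − 10) − 305.0 = 138.5·ln 20.06 − 305.0 = 138.5·2.9987 − 305.0 = 110.324.
Rounded: (255, 177, 110).

(255, 177, 110)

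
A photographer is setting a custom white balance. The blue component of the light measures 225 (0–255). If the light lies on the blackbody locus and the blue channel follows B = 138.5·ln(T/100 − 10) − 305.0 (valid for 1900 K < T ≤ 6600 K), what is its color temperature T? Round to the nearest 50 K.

5600 K

ln(t − 10) = (225 + 305.0) / 138.5 = 3.8267.
t − 10 = e^3.8267 = 45.911, so t = 55.911.
T = 100·t = 5591 K → 5600 K to the nearest 50 K.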